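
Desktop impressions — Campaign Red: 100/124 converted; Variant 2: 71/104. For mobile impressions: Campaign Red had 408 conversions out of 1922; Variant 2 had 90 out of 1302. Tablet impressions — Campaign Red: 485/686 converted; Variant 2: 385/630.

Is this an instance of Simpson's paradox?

No

Desktop: Campaign Red 100/124 = 80.6%, Variant 2 71/104 = 68.3% → Campaign Red
Mobile: Campaign Red 408/1922 = 21.2%, Variant 2 90/1302 = 6.9% → Campaign Red
Tablet: Campaign Red 485/686 = 70.7%, Variant 2 385/630 = 61.1% → Campaign Red
Overall: Campaign Red 993/2732 = 36.3%, Variant 2 546/2036 = 26.8% → Campaign Red
Campaign Red wins overall and in every device group — no reversal.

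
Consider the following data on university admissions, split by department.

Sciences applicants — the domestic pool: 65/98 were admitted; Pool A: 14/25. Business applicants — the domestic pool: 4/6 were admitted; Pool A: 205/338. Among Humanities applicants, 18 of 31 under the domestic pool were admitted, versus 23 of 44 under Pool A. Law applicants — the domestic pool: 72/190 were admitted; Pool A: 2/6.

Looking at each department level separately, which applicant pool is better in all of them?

Sciences: the domestic pool 65/98 = 66.3%, Pool A 14/25 = 56.0% → the domestic pool
Business: the domestic pool 4/6 = 66.7%, Pool A 205/338 = 60.7% → the domestic pool
Humanities: the domestic pool 18/31 = 58.1%, Pool A 23/44 = 52.3% → the domestic pool
Law: the domestic pool 72/190 = 37.9%, Pool A 2/6 = 33.3% → the domestic pool
The domestic pool has the higher rate in all 4 groups.

the domestic pool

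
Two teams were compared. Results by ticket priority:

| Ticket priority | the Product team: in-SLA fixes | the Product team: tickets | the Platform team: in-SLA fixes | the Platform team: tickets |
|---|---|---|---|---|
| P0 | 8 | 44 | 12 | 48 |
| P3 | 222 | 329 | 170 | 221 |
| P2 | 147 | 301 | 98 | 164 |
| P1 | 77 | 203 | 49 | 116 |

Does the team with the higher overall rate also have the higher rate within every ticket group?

Yes

P0: the Product team 8/44 = 18.2%, the Platform team 12/48 = 25.0% → the Platform team
P3: the Product team 222/329 = 67.5%, the Platform team 170/221 = 76.9% → the Platform team
P2: the Product team 147/301 = 48.8%, the Platform team 98/164 = 59.8% → the Platform team
P1: the Product team 77/203 = 37.9%, the Platform team 49/116 = 42.2% → the Platform team
Overall: the Product team 454/877 = 51.8%, the Platform team 329/549 = 59.9% → the Platform team
The Platform team wins overall and in every ticket group — no reversal.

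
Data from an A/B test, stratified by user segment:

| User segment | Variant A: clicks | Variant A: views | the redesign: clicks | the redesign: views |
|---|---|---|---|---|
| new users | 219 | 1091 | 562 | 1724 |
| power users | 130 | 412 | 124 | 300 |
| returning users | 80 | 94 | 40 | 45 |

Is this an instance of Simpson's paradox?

No

New users: Variant A 219/1091 = 20.1%, the redesign 562/1724 = 32.6% → the redesign
Power users: Variant A 130/412 = 31.6%, the redesign 124/300 = 41.3% → the redesign
Returning users: Variant A 80/94 = 85.1%, the redesign 40/45 = 88.9% → the redesign
Overall: Variant A 429/1597 = 26.9%, the redesign 726/2069 = 35.1% → the redesign
The redesign wins overall and in every user group — no reversal.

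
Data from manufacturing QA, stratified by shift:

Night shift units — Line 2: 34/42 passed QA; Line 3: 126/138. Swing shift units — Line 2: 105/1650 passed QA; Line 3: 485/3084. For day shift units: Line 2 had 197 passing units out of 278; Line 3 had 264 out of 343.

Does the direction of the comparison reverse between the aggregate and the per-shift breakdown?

No

Night shift: Line 2 34/42 = 81.0%, Line 3 126/138 = 91.3% → Line 3
Swing shift: Line 2 105/1650 = 6.4%, Line 3 485/3084 = 15.7% → Line 3
Day shift: Line 2 197/278 = 70.9%, Line 3 264/343 = 77.0% → Line 3
Overall: Line 2 336/1970 = 17.1%, Line 3 875/3565 = 24.5% → Line 3
Line 3 wins overall and in every shift group — no reversal.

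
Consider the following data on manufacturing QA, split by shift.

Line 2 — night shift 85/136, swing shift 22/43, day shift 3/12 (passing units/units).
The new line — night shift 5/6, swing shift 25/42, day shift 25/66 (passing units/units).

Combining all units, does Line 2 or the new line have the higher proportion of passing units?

Night shift: Line 2 85/136 = 62.5%, the new line 5/6 = 83.3% → the new line
Swing shift: Line 2 22/43 = 51.2%, the new line 25/42 = 59.5% → the new line
Day shift: Line 2 3/12 = 25.0%, the new line 25/66 = 37.9% → the new line
Overall: Line 2 110/191 = 57.6%, the new line 55/114 = 48.2% → Line 2
(The new line wins every shift group but Line 2 wins overall — the new line's units skew toward the low-rate day shift group.)

Line 2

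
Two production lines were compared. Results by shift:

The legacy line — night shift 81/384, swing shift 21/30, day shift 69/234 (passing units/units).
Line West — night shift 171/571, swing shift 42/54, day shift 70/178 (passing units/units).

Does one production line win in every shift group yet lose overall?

Night shift: the legacy line 81/384 = 21.1%, Line West 171/571 = 29.9% → Line West
Swing shift: the legacy line 21/30 = 70.0%, Line West 42/54 = 77.8% → Line West
Day shift: the legacy line 69/234 = 29.5%, Line West 70/178 = 39.3% → Line West
Overall: the legacy line 171/648 = 26.4%, Line West 283/803 = 35.2% → Line West
Line West wins overall and in every shift group — no reversal.

No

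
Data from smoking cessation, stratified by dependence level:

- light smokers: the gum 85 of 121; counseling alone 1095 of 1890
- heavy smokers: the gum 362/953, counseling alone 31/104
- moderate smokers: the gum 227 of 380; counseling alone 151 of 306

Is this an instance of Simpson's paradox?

Light smokers: the gum 85/121 = 70.2%, counseling alone 1095/1890 = 57.9% → the gum
Heavy smokers: the gum 362/953 = 38.0%, counseling alone 31/104 = 29.8% → the gum
Moderate smokers: the gum 227/380 = 59.7%, counseling alone 151/306 = 49.3% → the gum
Overall: the gum 674/1454 = 46.4%, counseling alone 1277/2300 = 55.5% → counseling alone
The gum wins each dependence group but counseling alone wins overall — the comparison reverses. The gum's participants skew toward heavy smokers, which has a lower base rate.

Yes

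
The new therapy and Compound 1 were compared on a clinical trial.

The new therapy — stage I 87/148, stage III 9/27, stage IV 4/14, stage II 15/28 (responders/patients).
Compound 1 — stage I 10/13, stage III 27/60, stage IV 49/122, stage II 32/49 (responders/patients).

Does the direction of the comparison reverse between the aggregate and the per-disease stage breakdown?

Stage I: the new therapy 87/148 = 58.8%, Compound 1 10/13 = 76.9% → Compound 1
Stage III: the new therapy 9/27 = 33.3%, Compound 1 27/60 = 45.0% → Compound 1
Stage IV: the new therapy 4/14 = 28.6%, Compound 1 49/122 = 40.2% → Compound 1
Stage II: the new therapy 15/28 = 53.6%, Compound 1 32/49 = 65.3% → Compound 1
Overall: the new therapy 115/217 = 53.0%, Compound 1 118/244 = 48.4% → the new therapy
Compound 1 wins each disease group but the new therapy wins overall — the comparison reverses. Compound 1's patients skew toward stage IV, which has a lower base rate.

Yes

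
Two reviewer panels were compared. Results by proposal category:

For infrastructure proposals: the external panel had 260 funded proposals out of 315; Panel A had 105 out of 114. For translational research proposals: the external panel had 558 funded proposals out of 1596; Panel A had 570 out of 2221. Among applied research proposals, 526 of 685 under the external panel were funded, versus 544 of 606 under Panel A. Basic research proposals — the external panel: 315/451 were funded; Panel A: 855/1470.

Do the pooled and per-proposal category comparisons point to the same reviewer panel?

Infrastructure: the external panel 260/315 = 82.5%, Panel A 105/114 = 92.1% → Panel A
Translational research: the external panel 558/1596 = 35.0%, Panel A 570/2221 = 25.7% → the external panel
Applied research: the external panel 526/685 = 76.8%, Panel A 544/606 = 89.8% → Panel A
Basic research: the external panel 315/451 = 69.8%, Panel A 855/1470 = 58.2% → the external panel
Overall: the external panel 1659/3047 = 54.4%, Panel A 2074/4411 = 47.0% → the external panel
Neither sweeps: the external panel wins 2 of 4 groups, Panel A wins 2. The external panel wins overall but not every group — no Simpson reversal.

No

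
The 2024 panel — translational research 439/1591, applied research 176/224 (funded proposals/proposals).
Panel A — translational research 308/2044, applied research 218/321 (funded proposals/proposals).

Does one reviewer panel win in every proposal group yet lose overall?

No

Translational research: the 2024 panel 439/1591 = 27.6%, Panel A 308/2044 = 15.1% → the 2024 panel
Applied research: the 2024 panel 176/224 = 78.6%, Panel A 218/321 = 67.9% → the 2024 panel
Overall: the 2024 panel 615/1815 = 33.9%, Panel A 526/2365 = 22.2% → the 2024 panel
The 2024 panel wins overall and in every proposal group — no reversal.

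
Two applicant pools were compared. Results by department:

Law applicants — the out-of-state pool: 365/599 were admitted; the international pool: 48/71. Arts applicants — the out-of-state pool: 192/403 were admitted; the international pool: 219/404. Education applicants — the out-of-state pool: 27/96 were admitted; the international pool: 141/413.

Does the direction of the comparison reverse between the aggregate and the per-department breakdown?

Yes

Law: the out-of-state pool 365/599 = 60.9%, the international pool 48/71 = 67.6% → the international pool
Arts: the out-of-state pool 192/403 = 47.6%, the international pool 219/404 = 54.2% → the international pool
Education: the out-of-state pool 27/96 = 28.1%, the international pool 141/413 = 34.1% → the international pool
Overall: the out-of-state pool 584/1098 = 53.2%, the international pool 408/888 = 45.9% → the out-of-state pool
The international pool wins each department group but the out-of-state pool wins overall — the comparison reverses. The international pool's applicants skew toward Education, which has a lower base rate.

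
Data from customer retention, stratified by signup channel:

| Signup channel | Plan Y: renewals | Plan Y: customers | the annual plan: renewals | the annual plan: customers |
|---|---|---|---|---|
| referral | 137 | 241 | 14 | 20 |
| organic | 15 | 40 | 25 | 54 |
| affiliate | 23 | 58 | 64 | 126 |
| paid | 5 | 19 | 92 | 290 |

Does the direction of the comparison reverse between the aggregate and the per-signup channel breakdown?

Yes

Referral: Plan Y 137/241 = 56.8%, the annual plan 14/20 = 70.0% → the annual plan
Organic: Plan Y 15/40 = 37.5%, the annual plan 25/54 = 46.3% → the annual plan
Affiliate: Plan Y 23/58 = 39.7%, the annual plan 64/126 = 50.8% → the annual plan
Paid: Plan Y 5/19 = 26.3%, the annual plan 92/290 = 31.7% → the annual plan
Overall: Plan Y 180/358 = 50.3%, the annual plan 195/490 = 39.8% → Plan Y
The annual plan wins each signup group but Plan Y wins overall — the comparison reverses. The annual plan's customers skew toward paid, which has a lower base rate.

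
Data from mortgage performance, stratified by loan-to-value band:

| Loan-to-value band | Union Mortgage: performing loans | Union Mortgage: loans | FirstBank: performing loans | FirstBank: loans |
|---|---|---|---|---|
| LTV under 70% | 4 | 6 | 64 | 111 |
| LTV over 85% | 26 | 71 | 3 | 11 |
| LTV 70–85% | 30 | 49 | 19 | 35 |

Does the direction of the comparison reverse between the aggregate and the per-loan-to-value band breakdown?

LTV under 70%: Union Mortgage 4/6 = 66.7%, FirstBank 64/111 = 57.7% → Union Mortgage
LTV over 85%: Union Mortgage 26/71 = 36.6%, FirstBank 3/11 = 27.3% → Union Mortgage
LTV 70–85%: Union Mortgage 30/49 = 61.2%, FirstBank 19/35 = 54.3% → Union Mortgage
Overall: Union Mortgage 60/126 = 47.6%, FirstBank 86/157 = 54.8% → FirstBank
Union Mortgage wins each loan-to-value group but FirstBank wins overall — the comparison reverses. Union Mortgage's loans skew toward LTV over 85%, which has a lower base rate.

Yes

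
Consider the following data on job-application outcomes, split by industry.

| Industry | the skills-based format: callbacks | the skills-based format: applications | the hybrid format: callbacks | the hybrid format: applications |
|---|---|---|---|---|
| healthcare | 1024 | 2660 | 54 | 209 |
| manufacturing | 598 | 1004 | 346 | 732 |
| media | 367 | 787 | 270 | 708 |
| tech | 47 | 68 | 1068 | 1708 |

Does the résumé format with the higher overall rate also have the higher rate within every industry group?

Healthcare: the skills-based format 1024/2660 = 38.5%, the hybrid format 54/209 = 25.8% → the skills-based format
Manufacturing: the skills-based format 598/1004 = 59.6%, the hybrid format 346/732 = 47.3% → the skills-based format
Media: the skills-based format 367/787 = 46.6%, the hybrid format 270/708 = 38.1% → the skills-based format
Tech: the skills-based format 47/68 = 69.1%, the hybrid format 1068/1708 = 62.5% → the skills-based format
Overall: the skills-based format 2036/4519 = 45.1%, the hybrid format 1738/3357 = 51.8% → the hybrid format
The skills-based format wins each industry group but the hybrid format wins overall — the comparison reverses. The skills-based format's applications skew toward healthcare, which has a lower base rate.

No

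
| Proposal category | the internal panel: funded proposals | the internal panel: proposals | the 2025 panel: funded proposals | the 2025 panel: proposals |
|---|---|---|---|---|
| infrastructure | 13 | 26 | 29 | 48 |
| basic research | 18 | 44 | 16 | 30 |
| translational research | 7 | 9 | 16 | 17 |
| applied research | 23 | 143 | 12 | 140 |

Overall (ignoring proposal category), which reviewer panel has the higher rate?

the 2025 panel

Infrastructure: the internal panel 13/26 = 50.0%, the 2025 panel 29/48 = 60.4% → the 2025 panel
Basic research: the internal panel 18/44 = 40.9%, the 2025 panel 16/30 = 53.3% → the 2025 panel
Translational research: the internal panel 7/9 = 77.8%, the 2025 panel 16/17 = 94.1% → the 2025 panel
Applied research: the internal panel 23/143 = 16.1%, the 2025 panel 12/140 = 8.6% → the internal panel
Overall: the internal panel 61/222 = 27.5%, the 2025 panel 73/235 = 31.1% → the 2025 panel
(Neither sweeps every proposal group, but the 2025 panel has the higher pooled rate.)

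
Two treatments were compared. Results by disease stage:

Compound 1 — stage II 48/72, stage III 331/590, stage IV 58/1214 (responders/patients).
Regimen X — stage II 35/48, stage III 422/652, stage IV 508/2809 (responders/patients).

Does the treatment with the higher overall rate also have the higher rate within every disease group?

Stage II: Compound 1 48/72 = 66.7%, Regimen X 35/48 = 72.9% → Regimen X
Stage III: Compound 1 331/590 = 56.1%, Regimen X 422/652 = 64.7% → Regimen X
Stage IV: Compound 1 58/1214 = 4.8%, Regimen X 508/2809 = 18.1% → Regimen X
Overall: Compound 1 437/1876 = 23.3%, Regimen X 965/3509 = 27.5% → Regimen X
Regimen X wins overall and in every disease group — no reversal.

Yes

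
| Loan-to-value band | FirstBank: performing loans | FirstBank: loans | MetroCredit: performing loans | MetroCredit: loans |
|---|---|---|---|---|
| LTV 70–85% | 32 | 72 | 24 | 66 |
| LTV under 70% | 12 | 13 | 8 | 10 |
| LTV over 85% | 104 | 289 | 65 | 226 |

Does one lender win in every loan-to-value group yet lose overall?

No

LTV 70–85%: FirstBank 32/72 = 44.4%, MetroCredit 24/66 = 36.4% → FirstBank
LTV under 70%: FirstBank 12/13 = 92.3%, MetroCredit 8/10 = 80.0% → FirstBank
LTV over 85%: FirstBank 104/289 = 36.0%, MetroCredit 65/226 = 28.8% → FirstBank
Overall: FirstBank 148/374 = 39.6%, MetroCredit 97/302 = 32.1% → FirstBank
FirstBank wins overall and in every loan-to-value group — no reversal.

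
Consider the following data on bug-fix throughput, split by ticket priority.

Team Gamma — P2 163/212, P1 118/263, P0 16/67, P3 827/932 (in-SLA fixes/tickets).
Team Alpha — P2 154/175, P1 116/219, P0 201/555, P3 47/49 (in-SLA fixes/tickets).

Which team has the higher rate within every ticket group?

P2: Team Gamma 163/212 = 76.9%, Team Alpha 154/175 = 88.0% → Team Alpha
P1: Team Gamma 118/263 = 44.9%, Team Alpha 116/219 = 53.0% → Team Alpha
P0: Team Gamma 16/67 = 23.9%, Team Alpha 201/555 = 36.2% → Team Alpha
P3: Team Gamma 827/932 = 88.7%, Team Alpha 47/49 = 95.9% → Team Alpha
Team Alpha has the higher rate in all 4 groups.

Team Alpha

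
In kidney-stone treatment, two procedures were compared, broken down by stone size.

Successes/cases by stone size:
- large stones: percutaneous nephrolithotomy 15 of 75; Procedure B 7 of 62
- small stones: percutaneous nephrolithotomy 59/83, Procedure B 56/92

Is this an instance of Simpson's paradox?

No

Large stones: percutaneous nephrolithotomy 15/75 = 20.0%, Procedure B 7/62 = 11.3% → percutaneous nephrolithotomy
Small stones: percutaneous nephrolithotomy 59/83 = 71.1%, Procedure B 56/92 = 60.9% → percutaneous nephrolithotomy
Overall: percutaneous nephrolithotomy 74/158 = 46.8%, Procedure B 63/154 = 40.9% → percutaneous nephrolithotomy
Percutaneous nephrolithotomy wins overall and in every stone group — no reversal.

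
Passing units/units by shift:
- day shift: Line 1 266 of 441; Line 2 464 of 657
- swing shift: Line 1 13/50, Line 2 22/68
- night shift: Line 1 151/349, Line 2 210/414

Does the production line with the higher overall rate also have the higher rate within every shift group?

Day shift: Line 1 266/441 = 60.3%, Line 2 464/657 = 70.6% → Line 2
Swing shift: Line 1 13/50 = 26.0%, Line 2 22/68 = 32.4% → Line 2
Night shift: Line 1 151/349 = 43.3%, Line 2 210/414 = 50.7% → Line 2
Overall: Line 1 430/840 = 51.2%, Line 2 696/1139 = 61.1% → Line 2
Line 2 wins overall and in every shift group — no reversal.

Yes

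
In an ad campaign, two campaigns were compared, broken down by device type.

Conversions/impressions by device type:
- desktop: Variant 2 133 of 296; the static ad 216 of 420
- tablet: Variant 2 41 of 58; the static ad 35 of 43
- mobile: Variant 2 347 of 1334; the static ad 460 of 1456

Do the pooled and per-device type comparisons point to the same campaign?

Yes

Desktop: Variant 2 133/296 = 44.9%, the static ad 216/420 = 51.4% → the static ad
Tablet: Variant 2 41/58 = 70.7%, the static ad 35/43 = 81.4% → the static ad
Mobile: Variant 2 347/1334 = 26.0%, the static ad 460/1456 = 31.6% → the static ad
Overall: Variant 2 521/1688 = 30.9%, the static ad 711/1919 = 37.1% → the static ad
The static ad wins overall and in every device group — no reversal.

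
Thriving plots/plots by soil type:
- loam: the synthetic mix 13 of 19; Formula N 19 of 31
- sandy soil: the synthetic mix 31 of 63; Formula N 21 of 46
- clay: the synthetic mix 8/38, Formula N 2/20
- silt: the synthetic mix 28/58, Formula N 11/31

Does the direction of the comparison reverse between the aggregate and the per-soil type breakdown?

Loam: the synthetic mix 13/19 = 68.4%, Formula N 19/31 = 61.3% → the synthetic mix
Sandy soil: the synthetic mix 31/63 = 49.2%, Formula N 21/46 = 45.7% → the synthetic mix
Clay: the synthetic mix 8/38 = 21.1%, Formula N 2/20 = 10.0% → the synthetic mix
Silt: the synthetic mix 28/58 = 48.3%, Formula N 11/31 = 35.5% → the synthetic mix
Overall: the synthetic mix 80/178 = 44.9%, Formula N 53/128 = 41.4% → the synthetic mix
The synthetic mix wins overall and in every soil group — no reversal.

No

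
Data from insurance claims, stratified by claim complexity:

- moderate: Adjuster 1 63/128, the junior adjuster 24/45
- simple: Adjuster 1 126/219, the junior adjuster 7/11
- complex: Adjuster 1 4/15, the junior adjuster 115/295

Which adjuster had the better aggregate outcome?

Adjuster 1

Moderate: Adjuster 1 63/128 = 49.2%, the junior adjuster 24/45 = 53.3% → the junior adjuster
Simple: Adjuster 1 126/219 = 57.5%, the junior adjuster 7/11 = 63.6% → the junior adjuster
Complex: Adjuster 1 4/15 = 26.7%, the junior adjuster 115/295 = 39.0% → the junior adjuster
Overall: Adjuster 1 193/362 = 53.3%, the junior adjuster 146/351 = 41.6% → Adjuster 1
(The junior adjuster wins every claim group but Adjuster 1 wins overall — the junior adjuster's claims skew toward the low-rate complex group.)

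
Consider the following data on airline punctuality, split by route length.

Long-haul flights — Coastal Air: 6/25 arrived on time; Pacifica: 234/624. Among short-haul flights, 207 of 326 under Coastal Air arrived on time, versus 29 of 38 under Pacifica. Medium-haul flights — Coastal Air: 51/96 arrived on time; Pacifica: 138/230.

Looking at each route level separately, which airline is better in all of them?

Long-haul: Coastal Air 6/25 = 24.0%, Pacifica 234/624 = 37.5% → Pacifica
Short-haul: Coastal Air 207/326 = 63.5%, Pacifica 29/38 = 76.3% → Pacifica
Medium-haul: Coastal Air 51/96 = 53.1%, Pacifica 138/230 = 60.0% → Pacifica
Pacifica has the higher rate in all 3 groups.

Pacifica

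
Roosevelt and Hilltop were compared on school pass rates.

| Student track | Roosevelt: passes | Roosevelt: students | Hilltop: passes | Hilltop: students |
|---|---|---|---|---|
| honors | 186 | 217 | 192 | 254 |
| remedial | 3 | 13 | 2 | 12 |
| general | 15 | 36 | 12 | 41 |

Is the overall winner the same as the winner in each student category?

Yes

Honors: Roosevelt 186/217 = 85.7%, Hilltop 192/254 = 75.6% → Roosevelt
Remedial: Roosevelt 3/13 = 23.1%, Hilltop 2/12 = 16.7% → Roosevelt
General: Roosevelt 15/36 = 41.7%, Hilltop 12/41 = 29.3% → Roosevelt
Overall: Roosevelt 204/266 = 76.7%, Hilltop 206/307 = 67.1% → Roosevelt
Roosevelt wins overall and in every student group — no reversal.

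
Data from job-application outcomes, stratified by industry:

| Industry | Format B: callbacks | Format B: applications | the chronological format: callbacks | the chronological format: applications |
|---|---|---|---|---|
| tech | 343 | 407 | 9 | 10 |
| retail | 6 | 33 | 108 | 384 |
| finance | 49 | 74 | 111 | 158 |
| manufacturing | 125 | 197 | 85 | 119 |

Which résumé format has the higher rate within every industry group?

Tech: Format B 343/407 = 84.3%, the chronological format 9/10 = 90.0% → the chronological format
Retail: Format B 6/33 = 18.2%, the chronological format 108/384 = 28.1% → the chronological format
Finance: Format B 49/74 = 66.2%, the chronological format 111/158 = 70.3% → the chronological format
Manufacturing: Format B 125/197 = 63.5%, the chronological format 85/119 = 71.4% → the chronological format
The chronological format has the higher rate in all 4 groups.

the chronological format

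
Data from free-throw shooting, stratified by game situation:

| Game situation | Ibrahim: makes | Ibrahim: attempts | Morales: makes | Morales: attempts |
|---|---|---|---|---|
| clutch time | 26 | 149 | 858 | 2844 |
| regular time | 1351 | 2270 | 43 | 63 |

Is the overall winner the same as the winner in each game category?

Clutch time: Ibrahim 26/149 = 17.4%, Morales 858/2844 = 30.2% → Morales
Regular time: Ibrahim 1351/2270 = 59.5%, Morales 43/63 = 68.3% → Morales
Overall: Ibrahim 1377/2419 = 56.9%, Morales 901/2907 = 31.0% → Ibrahim
Morales wins each game group but Ibrahim wins overall — the comparison reverses. Morales's attempts skew toward clutch time, which has a lower base rate.

No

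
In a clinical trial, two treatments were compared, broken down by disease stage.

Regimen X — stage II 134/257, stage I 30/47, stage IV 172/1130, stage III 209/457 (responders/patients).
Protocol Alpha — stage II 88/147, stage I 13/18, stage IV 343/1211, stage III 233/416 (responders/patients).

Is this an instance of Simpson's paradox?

No

Stage II: Regimen X 134/257 = 52.1%, Protocol Alpha 88/147 = 59.9% → Protocol Alpha
Stage I: Regimen X 30/47 = 63.8%, Protocol Alpha 13/18 = 72.2% → Protocol Alpha
Stage IV: Regimen X 172/1130 = 15.2%, Protocol Alpha 343/1211 = 28.3% → Protocol Alpha
Stage III: Regimen X 209/457 = 45.7%, Protocol Alpha 233/416 = 56.0% → Protocol Alpha
Overall: Regimen X 545/1891 = 28.8%, Protocol Alpha 677/1792 = 37.8% → Protocol Alpha
Protocol Alpha wins overall and in every disease group — no reversal.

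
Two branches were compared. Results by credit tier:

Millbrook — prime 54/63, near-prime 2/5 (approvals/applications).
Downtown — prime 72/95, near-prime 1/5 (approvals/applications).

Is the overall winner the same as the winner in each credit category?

Yes

Prime: Millbrook 54/63 = 85.7%, Downtown 72/95 = 75.8% → Millbrook
Near-prime: Millbrook 2/5 = 40.0%, Downtown 1/5 = 20.0% → Millbrook
Overall: Millbrook 56/68 = 82.4%, Downtown 73/100 = 73.0% → Millbrook
Millbrook wins overall and in every credit group — no reversal.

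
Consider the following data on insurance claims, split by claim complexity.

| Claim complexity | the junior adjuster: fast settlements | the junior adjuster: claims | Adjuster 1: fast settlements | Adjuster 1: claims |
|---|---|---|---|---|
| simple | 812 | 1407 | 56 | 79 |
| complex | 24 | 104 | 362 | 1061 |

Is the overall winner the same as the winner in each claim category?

Simple: the junior adjuster 812/1407 = 57.7%, Adjuster 1 56/79 = 70.9% → Adjuster 1
Complex: the junior adjuster 24/104 = 23.1%, Adjuster 1 362/1061 = 34.1% → Adjuster 1
Overall: the junior adjuster 836/1511 = 55.3%, Adjuster 1 418/1140 = 36.7% → the junior adjuster
Adjuster 1 wins each claim group but the junior adjuster wins overall — the comparison reverses. Adjuster 1's claims skew toward complex, which has a lower base rate.

No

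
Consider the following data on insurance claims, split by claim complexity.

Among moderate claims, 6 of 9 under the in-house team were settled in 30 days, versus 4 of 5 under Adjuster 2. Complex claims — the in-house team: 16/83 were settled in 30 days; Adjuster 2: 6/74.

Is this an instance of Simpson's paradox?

Moderate: the in-house team 6/9 = 66.7%, Adjuster 2 4/5 = 80.0% → Adjuster 2
Complex: the in-house team 16/83 = 19.3%, Adjuster 2 6/74 = 8.1% → the in-house team
Overall: the in-house team 22/92 = 23.9%, Adjuster 2 10/79 = 12.7% → the in-house team
Neither sweeps: the in-house team wins 1 of 2 groups, Adjuster 2 wins 1. The in-house team wins overall but not every group — no Simpson reversal.

No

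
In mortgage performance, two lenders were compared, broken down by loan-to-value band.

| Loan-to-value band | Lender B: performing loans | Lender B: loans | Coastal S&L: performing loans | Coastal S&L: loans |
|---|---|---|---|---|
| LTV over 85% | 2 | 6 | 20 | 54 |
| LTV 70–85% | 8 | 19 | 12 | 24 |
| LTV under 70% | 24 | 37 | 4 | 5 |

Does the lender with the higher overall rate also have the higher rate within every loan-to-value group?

LTV over 85%: Lender B 2/6 = 33.3%, Coastal S&L 20/54 = 37.0% → Coastal S&L
LTV 70–85%: Lender B 8/19 = 42.1%, Coastal S&L 12/24 = 50.0% → Coastal S&L
LTV under 70%: Lender B 24/37 = 64.9%, Coastal S&L 4/5 = 80.0% → Coastal S&L
Overall: Lender B 34/62 = 54.8%, Coastal S&L 36/83 = 43.4% → Lender B
Coastal S&L wins each loan-to-value group but Lender B wins overall — the comparison reverses. Coastal S&L's loans skew toward LTV over 85%, which has a lower base rate.

No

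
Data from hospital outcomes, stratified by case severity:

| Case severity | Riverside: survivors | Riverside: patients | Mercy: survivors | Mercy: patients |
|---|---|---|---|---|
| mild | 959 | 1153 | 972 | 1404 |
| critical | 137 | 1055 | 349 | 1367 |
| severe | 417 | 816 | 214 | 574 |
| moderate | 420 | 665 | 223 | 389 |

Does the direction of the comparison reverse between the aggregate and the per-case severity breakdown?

No

Mild: Riverside 959/1153 = 83.2%, Mercy 972/1404 = 69.2% → Riverside
Critical: Riverside 137/1055 = 13.0%, Mercy 349/1367 = 25.5% → Mercy
Severe: Riverside 417/816 = 51.1%, Mercy 214/574 = 37.3% → Riverside
Moderate: Riverside 420/665 = 63.2%, Mercy 223/389 = 57.3% → Riverside
Overall: Riverside 1933/3689 = 52.4%, Mercy 1758/3734 = 47.1% → Riverside
Neither sweeps: Riverside wins 3 of 4 groups, Mercy wins 1. Riverside wins overall but not every group — no Simpson reversal.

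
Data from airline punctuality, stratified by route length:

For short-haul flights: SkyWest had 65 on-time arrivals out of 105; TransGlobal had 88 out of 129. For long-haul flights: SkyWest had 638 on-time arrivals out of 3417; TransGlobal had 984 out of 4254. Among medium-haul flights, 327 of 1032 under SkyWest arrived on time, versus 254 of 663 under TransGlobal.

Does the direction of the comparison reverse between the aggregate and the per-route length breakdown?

Short-haul: SkyWest 65/105 = 61.9%, TransGlobal 88/129 = 68.2% → TransGlobal
Long-haul: SkyWest 638/3417 = 18.7%, TransGlobal 984/4254 = 23.1% → TransGlobal
Medium-haul: SkyWest 327/1032 = 31.7%, TransGlobal 254/663 = 38.3% → TransGlobal
Overall: SkyWest 1030/4554 = 22.6%, TransGlobal 1326/5046 = 26.3% → TransGlobal
TransGlobal wins overall and in every route group — no reversal.

No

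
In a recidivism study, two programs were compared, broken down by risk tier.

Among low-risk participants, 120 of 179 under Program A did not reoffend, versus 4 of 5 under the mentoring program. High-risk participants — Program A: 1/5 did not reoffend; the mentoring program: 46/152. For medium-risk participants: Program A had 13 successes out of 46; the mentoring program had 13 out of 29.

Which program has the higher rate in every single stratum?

the mentoring program

Low-risk: Program A 120/179 = 67.0%, the mentoring program 4/5 = 80.0% → the mentoring program
High-risk: Program A 1/5 = 20.0%, the mentoring program 46/152 = 30.3% → the mentoring program
Medium-risk: Program A 13/46 = 28.3%, the mentoring program 13/29 = 44.8% → the mentoring program
The mentoring program has the higher rate in all 3 groups.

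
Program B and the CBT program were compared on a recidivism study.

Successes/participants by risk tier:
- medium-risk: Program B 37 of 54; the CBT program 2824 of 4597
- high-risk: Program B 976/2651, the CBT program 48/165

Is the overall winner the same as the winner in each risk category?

No

Medium-risk: Program B 37/54 = 68.5%, the CBT program 2824/4597 = 61.4% → Program B
High-risk: Program B 976/2651 = 36.8%, the CBT program 48/165 = 29.1% → Program B
Overall: Program B 1013/2705 = 37.4%, the CBT program 2872/4762 = 60.3% → the CBT program
Program B wins each risk group but the CBT program wins overall — the comparison reverses. Program B's participants skew toward high-risk, which has a lower base rate.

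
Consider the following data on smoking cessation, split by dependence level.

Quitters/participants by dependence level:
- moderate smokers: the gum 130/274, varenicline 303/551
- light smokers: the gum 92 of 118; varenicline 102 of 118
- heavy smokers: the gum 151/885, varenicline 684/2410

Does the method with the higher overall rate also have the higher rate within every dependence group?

Moderate smokers: the gum 130/274 = 47.4%, varenicline 303/551 = 55.0% → varenicline
Light smokers: the gum 92/118 = 78.0%, varenicline 102/118 = 86.4% → varenicline
Heavy smokers: the gum 151/885 = 17.1%, varenicline 684/2410 = 28.4% → varenicline
Overall: the gum 373/1277 = 29.2%, varenicline 1089/3079 = 35.4% → varenicline
Varenicline wins overall and in every dependence group — no reversal.

Yes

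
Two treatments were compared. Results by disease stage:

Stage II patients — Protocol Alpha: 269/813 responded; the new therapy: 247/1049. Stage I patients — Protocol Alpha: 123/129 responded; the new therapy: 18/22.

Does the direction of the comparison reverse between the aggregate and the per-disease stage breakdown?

No

Stage II: Protocol Alpha 269/813 = 33.1%, the new therapy 247/1049 = 23.5% → Protocol Alpha
Stage I: Protocol Alpha 123/129 = 95.3%, the new therapy 18/22 = 81.8% → Protocol Alpha
Overall: Protocol Alpha 392/942 = 41.6%, the new therapy 265/1071 = 24.7% → Protocol Alpha
Protocol Alpha wins overall and in every disease group — no reversal.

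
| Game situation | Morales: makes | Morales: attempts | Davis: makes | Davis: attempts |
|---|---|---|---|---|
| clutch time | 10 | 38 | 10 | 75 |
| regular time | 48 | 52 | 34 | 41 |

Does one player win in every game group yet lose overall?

No

Clutch time: Morales 10/38 = 26.3%, Davis 10/75 = 13.3% → Morales
Regular time: Morales 48/52 = 92.3%, Davis 34/41 = 82.9% → Morales
Overall: Morales 58/90 = 64.4%, Davis 44/116 = 37.9% → Morales
Morales wins overall and in every game group — no reversal.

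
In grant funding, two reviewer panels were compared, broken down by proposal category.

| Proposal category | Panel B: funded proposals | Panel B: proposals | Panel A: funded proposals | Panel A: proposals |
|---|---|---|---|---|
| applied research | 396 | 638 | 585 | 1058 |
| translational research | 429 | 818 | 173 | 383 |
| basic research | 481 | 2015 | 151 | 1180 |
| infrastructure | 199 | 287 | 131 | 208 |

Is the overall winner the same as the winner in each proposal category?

Yes

Applied research: Panel B 396/638 = 62.1%, Panel A 585/1058 = 55.3% → Panel B
Translational research: Panel B 429/818 = 52.4%, Panel A 173/383 = 45.2% → Panel B
Basic research: Panel B 481/2015 = 23.9%, Panel A 151/1180 = 12.8% → Panel B
Infrastructure: Panel B 199/287 = 69.3%, Panel A 131/208 = 63.0% → Panel B
Overall: Panel B 1505/3758 = 40.0%, Panel A 1040/2829 = 36.8% → Panel B
Panel B wins overall and in every proposal group — no reversal.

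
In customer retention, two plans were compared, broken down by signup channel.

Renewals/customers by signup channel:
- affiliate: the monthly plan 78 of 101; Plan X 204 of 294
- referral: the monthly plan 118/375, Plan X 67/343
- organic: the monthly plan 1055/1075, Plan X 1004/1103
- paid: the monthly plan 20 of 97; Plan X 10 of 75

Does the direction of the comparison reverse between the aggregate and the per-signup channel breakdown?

No

Affiliate: the monthly plan 78/101 = 77.2%, Plan X 204/294 = 69.4% → the monthly plan
Referral: the monthly plan 118/375 = 31.5%, Plan X 67/343 = 19.5% → the monthly plan
Organic: the monthly plan 1055/1075 = 98.1%, Plan X 1004/1103 = 91.0% → the monthly plan
Paid: the monthly plan 20/97 = 20.6%, Plan X 10/75 = 13.3% → the monthly plan
Overall: the monthly plan 1271/1648 = 77.1%, Plan X 1285/1815 = 70.8% → the monthly plan
The monthly plan wins overall and in every signup group — no reversal.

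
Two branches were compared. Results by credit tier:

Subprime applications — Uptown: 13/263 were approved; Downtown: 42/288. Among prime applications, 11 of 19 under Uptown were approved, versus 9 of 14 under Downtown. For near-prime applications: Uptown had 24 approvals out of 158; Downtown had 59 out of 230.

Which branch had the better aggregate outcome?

Downtown

Subprime: Uptown 13/263 = 4.9%, Downtown 42/288 = 14.6% → Downtown
Prime: Uptown 11/19 = 57.9%, Downtown 9/14 = 64.3% → Downtown
Near-prime: Uptown 24/158 = 15.2%, Downtown 59/230 = 25.7% → Downtown
Overall: Uptown 48/440 = 10.9%, Downtown 110/532 = 20.7% → Downtown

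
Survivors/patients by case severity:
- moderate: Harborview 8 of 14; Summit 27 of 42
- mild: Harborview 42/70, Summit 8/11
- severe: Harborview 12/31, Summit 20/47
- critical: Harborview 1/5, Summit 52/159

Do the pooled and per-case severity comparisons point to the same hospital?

No

Moderate: Harborview 8/14 = 57.1%, Summit 27/42 = 64.3% → Summit
Mild: Harborview 42/70 = 60.0%, Summit 8/11 = 72.7% → Summit
Severe: Harborview 12/31 = 38.7%, Summit 20/47 = 42.6% → Summit
Critical: Harborview 1/5 = 20.0%, Summit 52/159 = 32.7% → Summit
Overall: Harborview 63/120 = 52.5%, Summit 107/259 = 41.3% → Harborview
Summit wins each case group but Harborview wins overall — the comparison reverses. Summit's patients skew toward critical, which has a lower base rate.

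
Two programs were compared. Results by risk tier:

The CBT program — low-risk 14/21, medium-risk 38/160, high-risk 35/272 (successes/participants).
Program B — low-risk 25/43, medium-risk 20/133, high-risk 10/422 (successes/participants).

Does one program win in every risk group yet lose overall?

Low-risk: the CBT program 14/21 = 66.7%, Program B 25/43 = 58.1% → the CBT program
Medium-risk: the CBT program 38/160 = 23.8%, Program B 20/133 = 15.0% → the CBT program
High-risk: the CBT program 35/272 = 12.9%, Program B 10/422 = 2.4% → the CBT program
Overall: the CBT program 87/453 = 19.2%, Program B 55/598 = 9.2% → the CBT program
The CBT program wins overall and in every risk group — no reversal.

No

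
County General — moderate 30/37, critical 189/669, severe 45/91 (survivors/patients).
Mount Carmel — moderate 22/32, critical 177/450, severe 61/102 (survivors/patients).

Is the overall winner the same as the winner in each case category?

No

Moderate: County General 30/37 = 81.1%, Mount Carmel 22/32 = 68.8% → County General
Critical: County General 189/669 = 28.3%, Mount Carmel 177/450 = 39.3% → Mount Carmel
Severe: County General 45/91 = 49.5%, Mount Carmel 61/102 = 59.8% → Mount Carmel
Overall: County General 264/797 = 33.1%, Mount Carmel 260/584 = 44.5% → Mount Carmel
Neither sweeps: County General wins 1 of 3 groups, Mount Carmel wins 2. Mount Carmel wins overall but not every group — no Simpson reversal.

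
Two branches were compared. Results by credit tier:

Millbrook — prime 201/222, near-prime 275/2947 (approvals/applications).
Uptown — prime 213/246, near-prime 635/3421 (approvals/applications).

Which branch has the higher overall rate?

Uptown

Prime: Millbrook 201/222 = 90.5%, Uptown 213/246 = 86.6% → Millbrook
Near-prime: Millbrook 275/2947 = 9.3%, Uptown 635/3421 = 18.6% → Uptown
Overall: Millbrook 476/3169 = 15.0%, Uptown 848/3667 = 23.1% → Uptown
(Neither sweeps every credit group, but Uptown has the higher pooled rate.)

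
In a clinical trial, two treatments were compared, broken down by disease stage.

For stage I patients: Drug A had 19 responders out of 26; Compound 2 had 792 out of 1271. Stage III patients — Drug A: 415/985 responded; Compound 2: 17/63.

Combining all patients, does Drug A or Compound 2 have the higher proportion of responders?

Compound 2

Stage I: Drug A 19/26 = 73.1%, Compound 2 792/1271 = 62.3% → Drug A
Stage III: Drug A 415/985 = 42.1%, Compound 2 17/63 = 27.0% → Drug A
Overall: Drug A 434/1011 = 42.9%, Compound 2 809/1334 = 60.6% → Compound 2
(Drug A wins every disease group but Compound 2 wins overall — Drug A's patients skew toward the low-rate stage III group.)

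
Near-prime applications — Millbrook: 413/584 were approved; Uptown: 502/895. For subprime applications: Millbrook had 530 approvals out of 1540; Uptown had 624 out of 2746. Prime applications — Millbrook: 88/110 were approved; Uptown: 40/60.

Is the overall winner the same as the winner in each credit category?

Near-prime: Millbrook 413/584 = 70.7%, Uptown 502/895 = 56.1% → Millbrook
Subprime: Millbrook 530/1540 = 34.4%, Uptown 624/2746 = 22.7% → Millbrook
Prime: Millbrook 88/110 = 80.0%, Uptown 40/60 = 66.7% → Millbrook
Overall: Millbrook 1031/2234 = 46.2%, Uptown 1166/3701 = 31.5% → Millbrook
Millbrook wins overall and in every credit group — no reversal.

Yes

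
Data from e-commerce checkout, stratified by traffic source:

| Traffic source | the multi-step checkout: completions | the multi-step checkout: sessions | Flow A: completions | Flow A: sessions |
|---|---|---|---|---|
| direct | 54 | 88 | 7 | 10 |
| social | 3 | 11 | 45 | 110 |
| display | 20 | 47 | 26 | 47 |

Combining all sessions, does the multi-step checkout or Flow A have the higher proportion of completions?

Direct: the multi-step checkout 54/88 = 61.4%, Flow A 7/10 = 70.0% → Flow A
Social: the multi-step checkout 3/11 = 27.3%, Flow A 45/110 = 40.9% → Flow A
Display: the multi-step checkout 20/47 = 42.6%, Flow A 26/47 = 55.3% → Flow A
Overall: the multi-step checkout 77/146 = 52.7%, Flow A 78/167 = 46.7% → the multi-step checkout
(Flow A wins every traffic group but the multi-step checkout wins overall — Flow A's sessions skew toward the low-rate social group.)

the multi-step checkout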